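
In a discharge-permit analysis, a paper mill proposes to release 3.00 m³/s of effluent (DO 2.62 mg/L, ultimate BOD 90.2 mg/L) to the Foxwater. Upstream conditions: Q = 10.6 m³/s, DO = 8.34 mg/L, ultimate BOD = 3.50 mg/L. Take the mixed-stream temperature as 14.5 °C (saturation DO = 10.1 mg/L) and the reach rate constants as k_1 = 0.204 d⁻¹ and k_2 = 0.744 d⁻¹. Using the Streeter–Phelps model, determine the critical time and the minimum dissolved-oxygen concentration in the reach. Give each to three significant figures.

t_c ≈ 1.59 d; minimum DO ≈ 5.61 mg/L

Mixed DO = (10.6×8.34 + 3.00×2.62)/(10.6+3.00) = 96.26/13.60 = 7.078 mg/L.
Mixed L₀ = (10.6×3.50 + 3.00×90.2)/(13.60) = 307.7/13.60 = 22.63 mg/L.
Initial deficit D₀ = C_s − DO₀ = 10.1 − 7.078 = 3.022 mg/L.
t_c = (1/0.5400) ln[(0.744/0.204)(1 − 3.022×0.5400/(0.204×22.63))] = 1.852 × ln(2.358) = 1.588 d.
D_c = (0.204/0.744) × 22.63 × e^(−0.204×1.588) = 0.2742 × 22.63 × 0.7232 = 4.487 mg/L.
Minimum DO = 10.1 − 4.487 = 5.613 mg/L.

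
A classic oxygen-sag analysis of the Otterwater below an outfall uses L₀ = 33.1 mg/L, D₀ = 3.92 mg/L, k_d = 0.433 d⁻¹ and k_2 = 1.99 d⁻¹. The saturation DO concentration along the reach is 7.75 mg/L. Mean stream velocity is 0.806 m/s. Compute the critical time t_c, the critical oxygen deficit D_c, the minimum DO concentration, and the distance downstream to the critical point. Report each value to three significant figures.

t_c = [1/(k_2−k_d)] ln[(k_2/k_d)(1 − D₀(k_2−k_d)/(k_d L₀))]
= [1/(1.99−0.433)] ln[(1.99/0.433)(1 − 3.92×1.557/(0.433×33.1))]
= (1/1.557) ln[4.596 × 0.5741] = 0.6423 × ln(2.639) = 0.6423 × 0.9703 = 0.6232 d.
L(t_c) = L₀ e^(−k_d t_c) = 33.1 × 0.7635 = 25.27 mg/L, and at the critical point k_2 D_c = k_d L, so D_c = (0.433/1.99) × 25.27 = 5.499 mg/L.
Minimum DO = C_s − D_c = 7.75 − 5.499 = 2.251 mg/L.
x_c = v t_c = 0.806 m/s × 0.6232 d × 86400 s/d = 43400 m ≈ 43.4 km.

t_c ≈ 0.623 d; D_c ≈ 5.50 mg/L; min DO ≈ 2.25 mg/L; x_c ≈ 43.4 km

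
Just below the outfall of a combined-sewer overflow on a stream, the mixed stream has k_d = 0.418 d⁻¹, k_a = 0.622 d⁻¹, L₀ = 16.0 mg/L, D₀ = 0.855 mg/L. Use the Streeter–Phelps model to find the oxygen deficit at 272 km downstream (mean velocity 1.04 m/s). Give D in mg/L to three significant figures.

Travel time t = x/v = 272 km / (1.04 m/s) = 272000 m / 1.04 m/s = 261500 s = 3.027 d.
k_d L₀/(k_a−k_d) = 0.418×16.0/(0.622−0.418) = 6.688/0.2040 = 32.78 mg/L.
e^(−k_d t) = e^(−0.418×3.027) = 0.2822; e^(−k_a t) = e^(−0.622×3.027) = 0.1522.
D = 32.78 × (0.2822 − 0.1522) + 0.855 × 0.1522 = 4.262 + 0.1301 = 4.392 mg/L.

D ≈ 4.39 mg/L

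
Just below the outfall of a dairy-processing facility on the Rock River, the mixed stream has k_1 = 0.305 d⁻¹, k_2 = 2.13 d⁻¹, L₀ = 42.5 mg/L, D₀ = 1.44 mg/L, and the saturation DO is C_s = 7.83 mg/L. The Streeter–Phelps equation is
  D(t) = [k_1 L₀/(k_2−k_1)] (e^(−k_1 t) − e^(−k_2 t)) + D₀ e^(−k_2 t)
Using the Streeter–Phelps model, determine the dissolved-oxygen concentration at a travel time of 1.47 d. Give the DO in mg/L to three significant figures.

k_1 L₀/(k_2−k_1) = 0.305×42.5/(2.13−0.305) = 12.96/1.825 = 7.103 mg/L.
e^(−k_1 t) = e^(−0.305×1.470) = 0.6387; e^(−k_2 t) = e^(−2.13×1.470) = 0.04367.
D = 7.103 × (0.6387 − 0.04367) + 1.44 × 0.04367 = 4.226 + 0.06288 = 4.289 mg/L.
DO = C_s − D = 7.83 − 4.289 = 3.541 mg/L.

DO ≈ 3.54 mg/L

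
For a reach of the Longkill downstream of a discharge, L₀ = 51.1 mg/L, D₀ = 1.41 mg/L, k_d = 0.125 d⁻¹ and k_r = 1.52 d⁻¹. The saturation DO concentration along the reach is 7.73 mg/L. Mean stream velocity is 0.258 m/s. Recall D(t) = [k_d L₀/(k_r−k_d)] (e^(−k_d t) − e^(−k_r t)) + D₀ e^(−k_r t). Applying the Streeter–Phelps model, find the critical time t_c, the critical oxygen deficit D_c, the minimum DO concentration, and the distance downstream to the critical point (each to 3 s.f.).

t_c ≈ 1.53 d; D_c ≈ 3.47 mg/L; min DO ≈ 4.26 mg/L; x_c ≈ 34.0 km

t_c = [1/(k_r−k_d)] ln[(k_r/k_d)(1 − D₀(k_r−k_d)/(k_d L₀))]
= [1/(1.52−0.125)] ln[(1.52/0.125)(1 − 1.41×1.395/(0.125×51.1))]
= (1/1.395) ln[12.16 × 0.6921] = 0.7168 × ln(8.415) = 0.7168 × 2.130 = 1.527 d.
L(t_c) = L₀ e^(−k_d t_c) = 51.1 × 0.8262 = 42.22 mg/L, and at the critical point k_r D_c = k_d L, so D_c = (0.125/1.52) × 42.22 = 3.472 mg/L.
Minimum DO = C_s − D_c = 7.73 − 3.472 = 4.258 mg/L.
x_c = v t_c = 0.258 m/s × 1.527 d × 86400 s/d = 34040 m ≈ 34.0 km.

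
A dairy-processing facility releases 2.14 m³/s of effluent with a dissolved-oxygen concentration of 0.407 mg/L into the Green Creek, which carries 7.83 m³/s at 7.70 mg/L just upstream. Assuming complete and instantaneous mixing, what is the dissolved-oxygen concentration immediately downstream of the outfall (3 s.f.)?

Flow-weighted mixing: C = (Q_r C_r + Q_w C_w)/(Q_r + Q_w)
= (7.83×7.70 + 2.14×0.407)/(7.83 + 2.14) = 61.16/9.970 = 6.135 mg/L.

6.13 mg/L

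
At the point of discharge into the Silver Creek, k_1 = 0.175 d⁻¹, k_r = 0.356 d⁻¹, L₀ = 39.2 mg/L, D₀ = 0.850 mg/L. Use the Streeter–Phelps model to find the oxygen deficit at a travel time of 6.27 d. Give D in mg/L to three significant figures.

k_1 L₀/(k_r−k_1) = 0.175×39.2/(0.356−0.175) = 6.860/0.1810 = 37.90 mg/L.
e^(−k_1 t) = e^(−0.175×6.270) = 0.3338; e^(−k_r t) = e^(−0.356×6.270) = 0.1073.
D = 37.90 × (0.3338 − 0.1073) + 0.850 × 0.1073 = 8.584 + 0.09121 = 8.675 mg/L.

D ≈ 8.68 mg/L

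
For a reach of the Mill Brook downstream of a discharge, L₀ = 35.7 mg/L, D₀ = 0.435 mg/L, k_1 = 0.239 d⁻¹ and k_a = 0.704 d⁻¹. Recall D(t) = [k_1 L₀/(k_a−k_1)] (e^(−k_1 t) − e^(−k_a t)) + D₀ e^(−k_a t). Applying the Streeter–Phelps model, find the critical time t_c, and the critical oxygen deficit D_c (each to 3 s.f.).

t_c = [1/(k_a−k_1)] ln[(k_a/k_1)(1 − D₀(k_a−k_1)/(k_1 L₀))]
= [1/(0.704−0.239)] ln[(0.704/0.239)(1 − 0.435×0.4650/(0.239×35.7))]
= (1/0.4650) ln[2.946 × 0.9763] = 2.151 × ln(2.876) = 2.151 × 1.056 = 2.272 d.
D_c = (k_1/k_a) L₀ e^(−k_1 t_c) = (0.239/0.704) × 35.7 × e^(−0.239×2.272) = 0.3395 × 35.7 × 0.5810 = 7.042 mg/L.

t_c ≈ 2.27 d; D_c ≈ 7.04 mg/L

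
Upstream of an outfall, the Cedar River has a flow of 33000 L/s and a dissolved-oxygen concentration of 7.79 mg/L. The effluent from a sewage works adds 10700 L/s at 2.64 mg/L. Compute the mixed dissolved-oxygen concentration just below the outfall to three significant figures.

Flow-weighted mixing: C = (Q_r C_r + Q_w C_w)/(Q_r + Q_w)
= (33000×7.79 + 10700×2.64)/(33000 + 10700) = 285300/43700 = 6.529 mg/L.

6.53 mg/L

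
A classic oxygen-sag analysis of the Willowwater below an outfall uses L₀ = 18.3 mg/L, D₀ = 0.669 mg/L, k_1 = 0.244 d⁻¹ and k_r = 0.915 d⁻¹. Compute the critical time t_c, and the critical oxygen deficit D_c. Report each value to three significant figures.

t_c ≈ 1.81 d; D_c ≈ 3.14 mg/L

t_c = [1/(k_r−k_1)] ln[(k_r/k_1)(1 − D₀(k_r−k_1)/(k_1 L₀))]
= [1/(0.915−0.244)] ln[(0.915/0.244)(1 − 0.669×0.6710/(0.244×18.3))]
= (1/0.6710) ln[3.750 × 0.8995] = 1.490 × ln(3.373) = 1.490 × 1.216 = 1.812 d.
L(t_c) = L₀ e^(−k_1 t_c) = 18.3 × 0.6427 = 11.76 mg/L, and at the critical point k_r D_c = k_1 L, so D_c = (0.244/0.915) × 11.76 = 3.136 mg/L.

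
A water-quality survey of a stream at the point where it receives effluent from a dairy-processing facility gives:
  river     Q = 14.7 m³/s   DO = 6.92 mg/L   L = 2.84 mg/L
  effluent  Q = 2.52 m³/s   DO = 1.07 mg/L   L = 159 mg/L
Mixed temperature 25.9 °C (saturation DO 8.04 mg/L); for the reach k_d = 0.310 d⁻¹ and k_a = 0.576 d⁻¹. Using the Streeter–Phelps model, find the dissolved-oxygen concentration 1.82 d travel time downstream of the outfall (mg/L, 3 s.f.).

Mixed DO = (14.7×6.92 + 2.52×1.07)/(14.7+2.52) = 104.4/17.22 = 6.064 mg/L.
Mixed L₀ = (14.7×2.84 + 2.52×159)/(17.22) = 442.4/17.22 = 25.69 mg/L.
Initial deficit D₀ = C_s − DO₀ = 8.04 − 6.064 = 1.976 mg/L.
D(1.82) = [0.310×25.69/(0.576−0.310)](e^(−0.310×1.82) − e^(−0.576×1.82)) + 1.976 e^(−0.576×1.82)
= 29.94 × (0.5688 − 0.3505) + 1.976 × 0.3505 = 7.229 mg/L.
DO = 8.04 − 7.229 = 0.8112 mg/L.

DO ≈ 0.811 mg/L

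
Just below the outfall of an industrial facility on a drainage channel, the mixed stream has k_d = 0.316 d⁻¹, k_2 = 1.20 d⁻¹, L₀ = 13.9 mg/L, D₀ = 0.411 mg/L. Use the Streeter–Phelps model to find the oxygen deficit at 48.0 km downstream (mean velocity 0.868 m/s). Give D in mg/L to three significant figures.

D ≈ 1.94 mg/L

Travel time t = x/v = 48.0 km / (0.868 m/s) = 48000 m / 0.868 m/s = 55300 s = 0.6400 d.
k_d L₀/(k_2−k_d) = 0.316×13.9/(1.20−0.316) = 4.392/0.8840 = 4.969 mg/L.
e^(−k_d t) = e^(−0.316×0.6400) = 0.8169; e^(−k_2 t) = e^(−1.20×0.6400) = 0.4639.
D = 4.969 × (0.8169 − 0.4639) + 0.411 × 0.4639 = 1.754 + 0.1907 = 1.945 mg/L.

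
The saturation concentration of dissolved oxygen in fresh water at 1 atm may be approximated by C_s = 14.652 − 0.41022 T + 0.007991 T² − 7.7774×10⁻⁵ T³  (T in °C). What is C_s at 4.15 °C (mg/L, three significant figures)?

C_s ≈ 13.1 mg/L

C_s = 14.652 − 0.41022×4.15 + 0.007991×4.15² − 7.7774×10⁻⁵×4.15³ = 13.08 mg/L.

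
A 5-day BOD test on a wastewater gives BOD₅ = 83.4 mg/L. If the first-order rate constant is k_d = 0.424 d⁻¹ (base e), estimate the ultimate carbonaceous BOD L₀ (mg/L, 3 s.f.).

L₀ ≈ 94.8 mg/L

BOD₅ = L₀(1 − e^(−5k_d)) ⇒ L₀ = BOD₅ / (1 − e^(−5×0.424))
= 83.4 / (1 − 0.1200) = 83.4 / 0.8800 = 94.78 mg/L.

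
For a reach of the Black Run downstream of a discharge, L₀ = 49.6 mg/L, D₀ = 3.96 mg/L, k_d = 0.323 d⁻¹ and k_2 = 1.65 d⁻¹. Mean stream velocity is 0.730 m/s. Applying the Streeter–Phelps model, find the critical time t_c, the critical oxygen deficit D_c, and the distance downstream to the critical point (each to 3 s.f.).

With k_2/k_d = 5.108 and 1 − D₀(k_2−k_d)/(k_d L₀) = 0.6720,
t_c = ln(5.108 × 0.6720) / (1.65 − 0.323) = ln(3.433) / 1.327 = 1.233/1.327 = 0.9294 d.
D_c = (k_d/k_2) L₀ e^(−k_d t_c) = (0.323/1.65) × 49.6 × e^(−0.323×0.9294) = 0.1958 × 49.6 × 0.7407 = 7.192 mg/L.
x_c = v t_c = 0.730 m/s × 0.9294 d × 86400 s/d = 58620 m ≈ 58.6 km.

t_c ≈ 0.929 d; D_c ≈ 7.19 mg/L; x_c ≈ 58.6 km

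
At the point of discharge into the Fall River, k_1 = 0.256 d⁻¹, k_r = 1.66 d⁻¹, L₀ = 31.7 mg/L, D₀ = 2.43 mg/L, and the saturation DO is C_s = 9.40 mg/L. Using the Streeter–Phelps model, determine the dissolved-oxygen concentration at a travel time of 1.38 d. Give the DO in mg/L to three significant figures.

k_1 L₀/(k_r−k_1) = 0.256×31.7/(1.66−0.256) = 8.115/1.404 = 5.780 mg/L.
e^(−k_1 t) = e^(−0.256×1.380) = 0.7024; e^(−k_r t) = e^(−1.66×1.380) = 0.1012.
D = 5.780 × (0.7024 − 0.1012) + 2.43 × 0.1012 = 3.475 + 0.2459 = 3.721 mg/L.
DO = C_s − D = 9.40 − 3.721 = 5.679 mg/L.

DO ≈ 5.68 mg/L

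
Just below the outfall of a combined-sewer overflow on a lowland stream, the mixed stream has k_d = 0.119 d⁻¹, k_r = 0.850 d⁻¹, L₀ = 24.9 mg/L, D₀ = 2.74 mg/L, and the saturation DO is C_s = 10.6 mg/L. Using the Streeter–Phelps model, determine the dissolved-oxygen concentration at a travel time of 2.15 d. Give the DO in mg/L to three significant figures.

k_d L₀/(k_r−k_d) = 0.119×24.9/(0.850−0.119) = 2.963/0.7310 = 4.053 mg/L.
e^(−k_d t) = e^(−0.119×2.150) = 0.7743; e^(−k_r t) = e^(−0.850×2.150) = 0.1608.
D = 4.053 × (0.7743 − 0.1608) + 2.74 × 0.1608 = 2.487 + 0.4406 = 2.927 mg/L.
DO = C_s − D = 10.6 − 2.927 = 7.673 mg/L.

DO ≈ 7.67 mg/L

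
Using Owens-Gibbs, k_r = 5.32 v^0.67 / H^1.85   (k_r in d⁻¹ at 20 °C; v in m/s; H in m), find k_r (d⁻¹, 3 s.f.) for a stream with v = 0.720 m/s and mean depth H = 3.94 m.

k_r = 5.32 × 0.720^0.67 / 3.94^1.85 = 5.32 × 0.8024 / 12.64 = 0.3378 d⁻¹.

k_r ≈ 0.338 d⁻¹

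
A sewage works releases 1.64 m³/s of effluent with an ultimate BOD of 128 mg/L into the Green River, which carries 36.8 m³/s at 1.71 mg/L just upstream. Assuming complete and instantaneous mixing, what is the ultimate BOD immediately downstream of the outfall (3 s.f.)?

7.10 mg/L

Flow-weighted mixing: C = (Q_r C_r + Q_w C_w)/(Q_r + Q_w)
= (36.8×1.71 + 1.64×128)/(36.8 + 1.64) = 272.8/38.44 = 7.098 mg/L.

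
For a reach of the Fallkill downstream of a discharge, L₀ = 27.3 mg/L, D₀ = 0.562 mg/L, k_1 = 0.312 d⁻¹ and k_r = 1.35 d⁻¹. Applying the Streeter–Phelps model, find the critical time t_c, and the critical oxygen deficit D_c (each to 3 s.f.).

At the critical point dD/dt = 0, so k_1 L₀ e^(−k_1 t) = k_r D. Substituting D(t) from the Streeter–Phelps equation and solving for t gives
t_c = ln[(k_r/k_1)(1 − D₀(k_r−k_1)/(k_1 L₀))] / (k_r−k_1).
Here k_r−k_1 = 1.038 d⁻¹ and 1 − D₀(k_r−k_1)/(k_1 L₀) = 1 − 0.562×1.038/(0.312×27.3) = 0.9315, so
t_c = ln(4.327 × 0.9315) / 1.038 = 1.394 / 1.038 = 1.343 d.
L(t_c) = L₀ e^(−k_1 t_c) = 27.3 × 0.6577 = 17.96 mg/L, and at the critical point k_r D_c = k_1 L, so D_c = (0.312/1.35) × 17.96 = 4.150 mg/L.

t_c ≈ 1.34 d; D_c ≈ 4.15 mg/L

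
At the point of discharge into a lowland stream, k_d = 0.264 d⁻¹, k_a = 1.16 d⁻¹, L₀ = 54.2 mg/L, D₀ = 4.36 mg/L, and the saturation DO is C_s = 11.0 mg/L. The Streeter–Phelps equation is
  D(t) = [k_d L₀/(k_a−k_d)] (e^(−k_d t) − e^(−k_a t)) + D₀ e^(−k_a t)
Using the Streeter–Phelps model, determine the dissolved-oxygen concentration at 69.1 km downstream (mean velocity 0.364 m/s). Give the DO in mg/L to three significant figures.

Travel time t = x/v = 69.1 km / (0.364 m/s) = 69100 m / 0.364 m/s = 189800 s = 2.197 d.
k_d L₀/(k_a−k_d) = 0.264×54.2/(1.16−0.264) = 14.31/0.8960 = 15.97 mg/L.
e^(−k_d t) = e^(−0.264×2.197) = 0.5599; e^(−k_a t) = e^(−1.16×2.197) = 0.07818.
D = 15.97 × (0.5599 − 0.07818) + 4.36 × 0.07818 = 7.692 + 0.3409 = 8.033 mg/L.
DO = C_s − D = 11.0 − 8.033 = 2.967 mg/L.

DO ≈ 2.97 mg/L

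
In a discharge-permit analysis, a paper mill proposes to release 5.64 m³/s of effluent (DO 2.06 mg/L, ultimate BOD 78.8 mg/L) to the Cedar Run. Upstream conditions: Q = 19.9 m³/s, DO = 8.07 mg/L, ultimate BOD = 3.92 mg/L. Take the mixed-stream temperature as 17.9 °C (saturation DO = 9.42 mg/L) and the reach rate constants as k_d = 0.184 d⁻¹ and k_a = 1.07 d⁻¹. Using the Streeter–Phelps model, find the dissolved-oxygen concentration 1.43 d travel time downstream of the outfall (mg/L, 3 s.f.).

Mixed DO = (19.9×8.07 + 5.64×2.06)/(19.9+5.64) = 172.2/25.54 = 6.743 mg/L.
Mixed L₀ = (19.9×3.92 + 5.64×78.8)/(25.54) = 522.4/25.54 = 20.46 mg/L.
Initial deficit D₀ = C_s − DO₀ = 9.42 − 6.743 = 2.677 mg/L.
D(1.43) = [0.184×20.46/(1.07−0.184)](e^(−0.184×1.43) − e^(−1.07×1.43)) + 2.677 e^(−1.07×1.43)
= 4.248 × (0.7686 − 0.2165) + 2.677 × 0.2165 = 2.925 mg/L.
DO = 9.42 − 2.925 = 6.495 mg/L.

DO ≈ 6.49 mg/L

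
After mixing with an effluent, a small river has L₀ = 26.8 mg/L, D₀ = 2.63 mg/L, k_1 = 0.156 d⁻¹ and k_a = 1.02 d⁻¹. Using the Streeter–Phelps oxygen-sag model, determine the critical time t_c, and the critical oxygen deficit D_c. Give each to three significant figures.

With k_a/k_1 = 6.538 and 1 − D₀(k_a−k_1)/(k_1 L₀) = 0.4565,
t_c = ln(6.538 × 0.4565) / (1.02 − 0.156) = ln(2.985) / 0.8640 = 1.094/0.8640 = 1.266 d.
L(t_c) = L₀ e^(−k_1 t_c) = 26.8 × 0.8208 = 22.00 mg/L, and at the critical point k_a D_c = k_1 L, so D_c = (0.156/1.02) × 22.00 = 3.364 mg/L.

t_c ≈ 1.27 d; D_c ≈ 3.36 mg/L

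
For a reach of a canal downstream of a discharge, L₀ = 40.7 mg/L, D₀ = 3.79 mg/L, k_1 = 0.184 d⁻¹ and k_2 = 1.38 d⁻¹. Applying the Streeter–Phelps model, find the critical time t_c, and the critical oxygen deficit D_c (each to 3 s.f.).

t_c ≈ 0.907 d; D_c ≈ 4.59 mg/L

With k_2/k_1 = 7.500 and 1 − D₀(k_2−k_1)/(k_1 L₀) = 0.3947,
t_c = ln(7.500 × 0.3947) / (1.38 − 0.184) = ln(2.960) / 1.196 = 1.085/1.196 = 0.9075 d.
D_c = (k_1/k_2) L₀ e^(−k_1 t_c) = (0.184/1.38) × 40.7 × e^(−0.184×0.9075) = 0.1333 × 40.7 × 0.8462 = 4.592 mg/L.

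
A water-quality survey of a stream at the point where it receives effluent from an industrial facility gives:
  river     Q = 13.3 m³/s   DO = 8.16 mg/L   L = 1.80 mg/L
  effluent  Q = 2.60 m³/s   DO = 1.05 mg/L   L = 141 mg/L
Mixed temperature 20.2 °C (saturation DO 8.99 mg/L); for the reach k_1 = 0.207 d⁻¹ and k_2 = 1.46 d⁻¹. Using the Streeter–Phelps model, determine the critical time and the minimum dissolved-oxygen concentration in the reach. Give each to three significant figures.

t_c ≈ 1.02 d; minimum DO ≈ 6.17 mg/L

Mixed DO = (13.3×8.16 + 2.60×1.05)/(13.3+2.60) = 111.3/15.90 = 6.997 mg/L.
Mixed L₀ = (13.3×1.80 + 2.60×141)/(15.90) = 390.5/15.90 = 24.56 mg/L.
Initial deficit D₀ = C_s − DO₀ = 8.99 − 6.997 = 1.993 mg/L.
t_c = (1/1.253) ln[(1.46/0.207)(1 − 1.993×1.253/(0.207×24.56))] = 0.7981 × ln(3.590) = 1.020 d.
D_c = (0.207/1.46) × 24.56 × e^(−0.207×1.020) = 0.1418 × 24.56 × 0.8097 = 2.820 mg/L.
Minimum DO = 8.99 − 2.820 = 6.170 mg/L.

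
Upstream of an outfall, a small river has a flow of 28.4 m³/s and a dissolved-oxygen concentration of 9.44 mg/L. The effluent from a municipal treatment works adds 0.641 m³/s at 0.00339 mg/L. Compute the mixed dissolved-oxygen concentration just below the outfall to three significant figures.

9.23 mg/L

Flow-weighted mixing: C = (Q_r C_r + Q_w C_w)/(Q_r + Q_w)
= (28.4×9.44 + 0.641×0.00339)/(28.4 + 0.641) = 268.1/29.04 = 9.232 mg/L.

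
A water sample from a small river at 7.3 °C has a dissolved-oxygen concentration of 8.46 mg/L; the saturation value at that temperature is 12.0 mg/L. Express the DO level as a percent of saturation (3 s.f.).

70.5 % saturation

% saturation = C/C_s × 100 = 8.46/12.0 × 100 = 70.5 %.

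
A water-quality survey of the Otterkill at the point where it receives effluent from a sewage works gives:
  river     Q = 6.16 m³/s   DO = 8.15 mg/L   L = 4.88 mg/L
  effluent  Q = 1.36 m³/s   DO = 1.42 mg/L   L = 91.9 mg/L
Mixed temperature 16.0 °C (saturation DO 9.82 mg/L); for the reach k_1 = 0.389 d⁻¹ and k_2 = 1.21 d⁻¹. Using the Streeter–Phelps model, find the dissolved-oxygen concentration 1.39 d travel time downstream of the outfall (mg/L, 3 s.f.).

Mixed DO = (6.16×8.15 + 1.36×1.42)/(6.16+1.36) = 52.14/7.520 = 6.933 mg/L.
Mixed L₀ = (6.16×4.88 + 1.36×91.9)/(7.520) = 155.0/7.520 = 20.62 mg/L.
Initial deficit D₀ = C_s − DO₀ = 9.82 − 6.933 = 2.887 mg/L.
D(1.39) = [0.389×20.62/(1.21−0.389)](e^(−0.389×1.39) − e^(−1.21×1.39)) + 2.887 e^(−1.21×1.39)
= 9.769 × (0.5823 − 0.1860) + 2.887 × 0.1860 = 4.409 mg/L.
DO = 9.82 − 4.409 = 5.411 mg/L.

DO ≈ 5.41 mg/L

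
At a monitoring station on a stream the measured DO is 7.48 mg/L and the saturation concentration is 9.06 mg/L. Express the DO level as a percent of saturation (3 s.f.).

82.6 % saturation

% saturation = C/C_s × 100 = 7.48/9.06 × 100 = 82.6 %.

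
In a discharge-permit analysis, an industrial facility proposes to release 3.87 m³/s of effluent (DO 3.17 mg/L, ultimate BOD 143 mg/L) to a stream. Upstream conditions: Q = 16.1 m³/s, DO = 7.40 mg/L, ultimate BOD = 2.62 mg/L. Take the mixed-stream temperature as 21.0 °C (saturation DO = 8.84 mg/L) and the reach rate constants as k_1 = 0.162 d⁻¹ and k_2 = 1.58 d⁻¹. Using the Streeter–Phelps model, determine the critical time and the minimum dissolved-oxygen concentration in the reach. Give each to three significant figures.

Mixed DO = (16.1×7.40 + 3.87×3.17)/(16.1+3.87) = 131.4/19.97 = 6.580 mg/L.
Mixed L₀ = (16.1×2.62 + 3.87×143)/(19.97) = 595.6/19.97 = 29.82 mg/L.
Initial deficit D₀ = C_s − DO₀ = 8.84 − 6.580 = 2.260 mg/L.
t_c = (1/1.418) ln[(1.58/0.162)(1 − 2.260×1.418/(0.162×29.82))] = 0.7052 × ln(3.285) = 0.8387 d.
D_c = (0.162/1.58) × 29.82 × e^(−0.162×0.8387) = 0.1025 × 29.82 × 0.8730 = 2.669 mg/L.
Minimum DO = 8.84 − 2.669 = 6.171 mg/L.

t_c ≈ 0.839 d; minimum DO ≈ 6.17 mg/L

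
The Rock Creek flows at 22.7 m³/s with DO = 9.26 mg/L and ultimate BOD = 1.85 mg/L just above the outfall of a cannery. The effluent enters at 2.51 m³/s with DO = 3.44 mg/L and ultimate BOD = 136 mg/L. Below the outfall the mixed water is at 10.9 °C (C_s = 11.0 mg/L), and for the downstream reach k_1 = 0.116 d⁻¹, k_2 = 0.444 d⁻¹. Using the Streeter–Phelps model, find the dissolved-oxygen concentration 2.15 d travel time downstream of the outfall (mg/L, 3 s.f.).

DO ≈ 7.99 mg/L

Mixed DO = (22.7×9.26 + 2.51×3.44)/(22.7+2.51) = 218.8/25.21 = 8.681 mg/L.
Mixed L₀ = (22.7×1.85 + 2.51×136)/(25.21) = 383.4/25.21 = 15.21 mg/L.
Initial deficit D₀ = C_s − DO₀ = 11.0 − 8.681 = 2.319 mg/L.
D(2.15) = [0.116×15.21/(0.444−0.116)](e^(−0.116×2.15) − e^(−0.444×2.15)) + 2.319 e^(−0.444×2.15)
= 5.378 × (0.7793 − 0.3850) + 2.319 × 0.3850 = 3.013 mg/L.
DO = 11.0 − 3.013 = 7.987 mg/L.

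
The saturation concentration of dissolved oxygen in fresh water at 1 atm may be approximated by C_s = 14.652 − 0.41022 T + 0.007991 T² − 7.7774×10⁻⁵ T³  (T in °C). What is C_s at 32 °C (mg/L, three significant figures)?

C_s ≈ 7.16 mg/L

C_s = 14.652 − 0.41022×32 + 0.007991×32² − 7.7774×10⁻⁵×32³ = 7.159 mg/L.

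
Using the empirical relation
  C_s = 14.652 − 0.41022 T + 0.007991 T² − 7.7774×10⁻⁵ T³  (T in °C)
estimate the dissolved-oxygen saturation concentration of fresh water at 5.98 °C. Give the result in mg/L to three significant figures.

C_s ≈ 12.5 mg/L

C_s = 14.652 − 0.41022×5.98 + 0.007991×5.98² − 7.7774×10⁻⁵×5.98³ = 12.47 mg/L.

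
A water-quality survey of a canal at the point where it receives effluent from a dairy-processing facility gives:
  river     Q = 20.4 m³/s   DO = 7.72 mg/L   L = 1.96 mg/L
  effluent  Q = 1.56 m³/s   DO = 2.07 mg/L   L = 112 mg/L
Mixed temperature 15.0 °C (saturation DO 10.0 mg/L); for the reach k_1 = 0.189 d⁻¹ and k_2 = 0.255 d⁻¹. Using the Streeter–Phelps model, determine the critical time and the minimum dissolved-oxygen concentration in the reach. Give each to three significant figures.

t_c ≈ 3.01 d; minimum DO ≈ 5.90 mg/L

Mixed DO = (20.4×7.72 + 1.56×2.07)/(20.4+1.56) = 160.7/21.96 = 7.319 mg/L.
Mixed L₀ = (20.4×1.96 + 1.56×112)/(21.96) = 214.7/21.96 = 9.777 mg/L.
Initial deficit D₀ = C_s − DO₀ = 10.0 − 7.319 = 2.681 mg/L.
t_c = (1/0.06600) ln[(0.255/0.189)(1 − 2.681×0.06600/(0.189×9.777))] = 15.15 × ln(1.220) = 3.013 d.
D_c = (0.189/0.255) × 9.777 × e^(−0.189×3.013) = 0.7412 × 9.777 × 0.5659 = 4.100 mg/L.
Minimum DO = 10.0 − 4.100 = 5.900 mg/L.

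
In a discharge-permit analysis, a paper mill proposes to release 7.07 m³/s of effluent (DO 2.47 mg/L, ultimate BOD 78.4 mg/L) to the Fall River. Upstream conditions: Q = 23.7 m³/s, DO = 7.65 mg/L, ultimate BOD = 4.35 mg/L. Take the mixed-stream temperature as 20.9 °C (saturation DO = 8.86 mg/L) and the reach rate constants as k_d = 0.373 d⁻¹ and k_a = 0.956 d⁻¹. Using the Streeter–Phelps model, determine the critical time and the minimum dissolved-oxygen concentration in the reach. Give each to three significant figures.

t_c ≈ 1.28 d; minimum DO ≈ 3.69 mg/L

Mixed DO = (23.7×7.65 + 7.07×2.47)/(23.7+7.07) = 198.8/30.77 = 6.460 mg/L.
Mixed L₀ = (23.7×4.35 + 7.07×78.4)/(30.77) = 657.4/30.77 = 21.36 mg/L.
Initial deficit D₀ = C_s − DO₀ = 8.86 − 6.460 = 2.400 mg/L.
t_c = (1/0.5830) ln[(0.956/0.373)(1 − 2.400×0.5830/(0.373×21.36))] = 1.715 × ln(2.113) = 1.283 d.
D_c = (0.373/0.956) × 21.36 × e^(−0.373×1.283) = 0.3902 × 21.36 × 0.6196 = 5.165 mg/L.
Minimum DO = 8.86 − 5.165 = 3.695 mg/L.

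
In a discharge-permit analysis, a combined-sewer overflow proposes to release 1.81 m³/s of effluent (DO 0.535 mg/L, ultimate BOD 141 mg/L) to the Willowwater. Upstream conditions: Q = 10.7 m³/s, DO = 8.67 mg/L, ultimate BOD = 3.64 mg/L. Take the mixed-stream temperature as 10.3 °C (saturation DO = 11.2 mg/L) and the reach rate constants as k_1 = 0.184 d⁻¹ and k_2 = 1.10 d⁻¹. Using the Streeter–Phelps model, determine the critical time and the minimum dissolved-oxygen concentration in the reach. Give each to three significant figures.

Mixed DO = (10.7×8.67 + 1.81×0.535)/(10.7+1.81) = 93.74/12.51 = 7.493 mg/L.
Mixed L₀ = (10.7×3.64 + 1.81×141)/(12.51) = 294.2/12.51 = 23.51 mg/L.
Initial deficit D₀ = C_s − DO₀ = 11.2 − 7.493 = 3.707 mg/L.
t_c = (1/0.9160) ln[(1.10/0.184)(1 − 3.707×0.9160/(0.184×23.51))] = 1.092 × ln(1.286) = 0.2749 d.
D_c = (0.184/1.10) × 23.51 × e^(−0.184×0.2749) = 0.1673 × 23.51 × 0.9507 = 3.739 mg/L.
Minimum DO = 11.2 − 3.739 = 7.461 mg/L.

t_c ≈ 0.275 d; minimum DO ≈ 7.46 mg/L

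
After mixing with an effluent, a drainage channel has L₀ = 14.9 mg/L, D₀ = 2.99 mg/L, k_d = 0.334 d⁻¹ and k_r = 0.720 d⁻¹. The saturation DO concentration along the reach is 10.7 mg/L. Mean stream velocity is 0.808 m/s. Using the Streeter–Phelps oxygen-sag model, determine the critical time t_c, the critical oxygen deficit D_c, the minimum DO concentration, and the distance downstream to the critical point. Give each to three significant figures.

t_c ≈ 1.31 d; D_c ≈ 4.47 mg/L; min DO ≈ 6.23 mg/L; x_c ≈ 91.2 km

With k_r/k_d = 2.156 and 1 − D₀(k_r−k_d)/(k_d L₀) = 0.7681,
t_c = ln(2.156 × 0.7681) / (0.720 − 0.334) = ln(1.656) / 0.3860 = 0.5043/0.3860 = 1.306 d.
L(t_c) = L₀ e^(−k_d t_c) = 14.9 × 0.6464 = 9.631 mg/L, and at the critical point k_r D_c = k_d L, so D_c = (0.334/0.720) × 9.631 = 4.468 mg/L.
Minimum DO = C_s − D_c = 10.7 − 4.468 = 6.232 mg/L.
x_c = v t_c = 0.808 m/s × 1.306 d × 86400 s/d = 91200 m ≈ 91.2 km.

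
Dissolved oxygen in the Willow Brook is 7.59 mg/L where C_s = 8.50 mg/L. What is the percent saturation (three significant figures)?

% saturation = C/C_s × 100 = 7.59/8.50 × 100 = 89.3 %.

89.3 % saturation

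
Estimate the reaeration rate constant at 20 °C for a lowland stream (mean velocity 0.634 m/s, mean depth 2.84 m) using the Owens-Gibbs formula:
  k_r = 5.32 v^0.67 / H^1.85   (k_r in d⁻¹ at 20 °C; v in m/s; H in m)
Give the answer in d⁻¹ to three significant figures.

k_r = 5.32 × 0.634^0.67 / 2.84^1.85 = 5.32 × 0.7369 / 6.897 = 0.5684 d⁻¹.

k_r ≈ 0.568 d⁻¹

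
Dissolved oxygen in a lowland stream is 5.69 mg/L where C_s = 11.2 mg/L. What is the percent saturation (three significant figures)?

50.8 % saturation

% saturation = C/C_s × 100 = 5.69/11.2 × 100 = 50.8 %.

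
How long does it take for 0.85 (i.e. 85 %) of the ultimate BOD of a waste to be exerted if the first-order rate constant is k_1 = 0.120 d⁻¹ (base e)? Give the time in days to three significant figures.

t ≈ 15.8 d

y/L₀ = 1 − e^(−k_1 t) = 0.85 ⇒ e^(−k_1 t) = 0.150
t = −ln(0.150) / 0.120 = 1.897 / 0.120 = 15.81 d.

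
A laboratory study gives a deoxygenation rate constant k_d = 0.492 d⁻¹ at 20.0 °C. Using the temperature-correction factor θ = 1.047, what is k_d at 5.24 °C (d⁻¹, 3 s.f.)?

k_d(T₂) = k_d(T₁) · θ^(T₂−T₁) = 0.492 × 1.047^(5.24−20.0)
= 0.492 × 1.047^-14.8 = 0.492 × 0.5077 = 0.2498 d⁻¹.

k_d ≈ 0.250 d⁻¹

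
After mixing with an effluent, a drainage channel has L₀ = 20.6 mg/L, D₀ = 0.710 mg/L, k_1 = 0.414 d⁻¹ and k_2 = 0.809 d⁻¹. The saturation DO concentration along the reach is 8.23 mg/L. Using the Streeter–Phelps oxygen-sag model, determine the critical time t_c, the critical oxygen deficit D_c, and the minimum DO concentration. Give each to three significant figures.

With k_2/k_1 = 1.954 and 1 − D₀(k_2−k_1)/(k_1 L₀) = 0.9671,
t_c = ln(1.954 × 0.9671) / (0.809 − 0.414) = ln(1.890) / 0.3950 = 0.6365/0.3950 = 1.611 d.
L(t_c) = L₀ e^(−k_1 t_c) = 20.6 × 0.5132 = 10.57 mg/L, and at the critical point k_2 D_c = k_1 L, so D_c = (0.414/0.809) × 10.57 = 5.410 mg/L.
Minimum DO = C_s − D_c = 8.23 − 5.410 = 2.820 mg/L.

t_c ≈ 1.61 d; D_c ≈ 5.41 mg/L; min DO ≈ 2.82 mg/L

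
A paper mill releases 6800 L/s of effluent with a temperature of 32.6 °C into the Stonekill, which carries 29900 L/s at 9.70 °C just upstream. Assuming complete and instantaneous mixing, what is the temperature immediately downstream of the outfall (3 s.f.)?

Flow-weighted mixing: C = (Q_r C_r + Q_w C_w)/(Q_r + Q_w)
= (29900×9.70 + 6800×32.6)/(29900 + 6800) = 511700/36700 = 13.94 °C.

13.9 °C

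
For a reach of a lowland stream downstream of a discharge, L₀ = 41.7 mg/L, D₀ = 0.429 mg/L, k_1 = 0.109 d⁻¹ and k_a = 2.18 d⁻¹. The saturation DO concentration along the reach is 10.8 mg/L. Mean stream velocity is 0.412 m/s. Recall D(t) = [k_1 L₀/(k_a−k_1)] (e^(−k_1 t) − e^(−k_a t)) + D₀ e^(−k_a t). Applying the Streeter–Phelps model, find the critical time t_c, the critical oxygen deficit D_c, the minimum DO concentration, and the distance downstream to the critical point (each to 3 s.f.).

With k_a/k_1 = 20.00 and 1 − D₀(k_a−k_1)/(k_1 L₀) = 0.8045,
t_c = ln(20.00 × 0.8045) / (2.18 − 0.109) = ln(16.09) / 2.071 = 2.778/2.071 = 1.341 d.
L(t_c) = L₀ e^(−k_1 t_c) = 41.7 × 0.8640 = 36.03 mg/L, and at the critical point k_a D_c = k_1 L, so D_c = (0.109/2.18) × 36.03 = 1.801 mg/L.
Minimum DO = C_s − D_c = 10.8 − 1.801 = 8.999 mg/L.
x_c = v t_c = 0.412 m/s × 1.341 d × 86400 s/d = 47750 m ≈ 47.8 km.

t_c ≈ 1.34 d; D_c ≈ 1.80 mg/L; min DO ≈ 9.00 mg/L; x_c ≈ 47.8 km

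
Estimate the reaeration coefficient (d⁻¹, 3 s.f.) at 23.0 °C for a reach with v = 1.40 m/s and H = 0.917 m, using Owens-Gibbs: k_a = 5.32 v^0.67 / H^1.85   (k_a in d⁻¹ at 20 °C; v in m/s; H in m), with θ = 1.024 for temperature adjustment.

k_a ≈ 8.40 d⁻¹

k_a(20) = 5.32 × 1.40^0.67 / 0.917^1.85 = 5.32 × 1.253 / 0.8519 = 7.824 d⁻¹.
k_a(23.0) = 7.824 × 1.024^(23.0−20) = 7.824 × 1.074 = 8.401 d⁻¹.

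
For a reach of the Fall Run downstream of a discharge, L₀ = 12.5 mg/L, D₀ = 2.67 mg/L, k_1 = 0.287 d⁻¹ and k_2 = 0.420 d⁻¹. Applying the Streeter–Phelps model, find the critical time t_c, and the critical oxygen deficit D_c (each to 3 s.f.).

At the critical point dD/dt = 0, so k_1 L₀ e^(−k_1 t) = k_2 D. Substituting D(t) from the Streeter–Phelps equation and solving for t gives
t_c = ln[(k_2/k_1)(1 − D₀(k_2−k_1)/(k_1 L₀))] / (k_2−k_1).
Here k_2−k_1 = 0.1330 d⁻¹ and 1 − D₀(k_2−k_1)/(k_1 L₀) = 1 − 2.67×0.1330/(0.287×12.5) = 0.9010, so
t_c = ln(1.463 × 0.9010) / 0.1330 = 0.2765 / 0.1330 = 2.079 d.
L(t_c) = L₀ e^(−k_1 t_c) = 12.5 × 0.5506 = 6.883 mg/L, and at the critical point k_2 D_c = k_1 L, so D_c = (0.287/0.420) × 6.883 = 4.703 mg/L.

t_c ≈ 2.08 d; D_c ≈ 4.70 mg/L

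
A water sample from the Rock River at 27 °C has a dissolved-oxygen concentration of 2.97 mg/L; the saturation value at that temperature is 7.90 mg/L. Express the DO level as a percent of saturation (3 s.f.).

% saturation = C/C_s × 100 = 2.97/7.90 × 100 = 37.6 %.

37.6 % saturation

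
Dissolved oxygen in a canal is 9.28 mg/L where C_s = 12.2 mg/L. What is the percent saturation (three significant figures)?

% saturation = C/C_s × 100 = 9.28/12.2 × 100 = 76.1 %.

76.1 % saturation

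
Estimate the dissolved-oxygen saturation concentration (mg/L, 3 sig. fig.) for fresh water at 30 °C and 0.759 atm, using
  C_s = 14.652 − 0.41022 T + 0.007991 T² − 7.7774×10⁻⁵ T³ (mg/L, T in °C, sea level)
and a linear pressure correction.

At sea level: C_s = 14.652 − 0.41022×30 + 0.007991×30² − 7.7774×10⁻⁵×30³ = 7.437 mg/L.
Pressure correction: C_s' = 7.437 × 0.759 = 5.645 mg/L.

C_s ≈ 5.64 mg/L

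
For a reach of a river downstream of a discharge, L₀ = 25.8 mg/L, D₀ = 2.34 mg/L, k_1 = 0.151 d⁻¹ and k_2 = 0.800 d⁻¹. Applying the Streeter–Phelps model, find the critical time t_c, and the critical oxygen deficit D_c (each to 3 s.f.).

t_c ≈ 1.81 d; D_c ≈ 3.71 mg/L

At the critical point dD/dt = 0, so k_1 L₀ e^(−k_1 t) = k_2 D. Substituting D(t) from the Streeter–Phelps equation and solving for t gives
t_c = ln[(k_2/k_1)(1 − D₀(k_2−k_1)/(k_1 L₀))] / (k_2−k_1).
Here k_2−k_1 = 0.6490 d⁻¹ and 1 − D₀(k_2−k_1)/(k_1 L₀) = 1 − 2.34×0.6490/(0.151×25.8) = 0.6102, so
t_c = ln(5.298 × 0.6102) / 0.6490 = 1.173 / 0.6490 = 1.808 d.
L(t_c) = L₀ e^(−k_1 t_c) = 25.8 × 0.7611 = 19.64 mg/L, and at the critical point k_2 D_c = k_1 L, so D_c = (0.151/0.800) × 19.64 = 3.706 mg/L.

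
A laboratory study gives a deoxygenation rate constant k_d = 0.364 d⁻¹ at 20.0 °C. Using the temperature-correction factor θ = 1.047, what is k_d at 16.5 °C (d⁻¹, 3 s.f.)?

k_d ≈ 0.310 d⁻¹

k_d(T₂) = k_d(T₁) · θ^(T₂−T₁) = 0.364 × 1.047^(16.5−20.0)
= 0.364 × 1.047^-3.50 = 0.364 × 0.8515 = 0.3099 d⁻¹.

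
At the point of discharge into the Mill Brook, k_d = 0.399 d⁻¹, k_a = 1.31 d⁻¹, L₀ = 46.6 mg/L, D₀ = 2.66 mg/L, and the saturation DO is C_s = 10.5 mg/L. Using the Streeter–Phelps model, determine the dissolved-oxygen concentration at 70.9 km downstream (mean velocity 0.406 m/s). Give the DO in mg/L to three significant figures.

Travel time t = x/v = 70.9 km / (0.406 m/s) = 70900 m / 0.406 m/s = 174600 s = 2.021 d.
k_d L₀/(k_a−k_d) = 0.399×46.6/(1.31−0.399) = 18.59/0.9110 = 20.41 mg/L.
e^(−k_d t) = e^(−0.399×2.021) = 0.4464; e^(−k_a t) = e^(−1.31×2.021) = 0.07081.
D = 20.41 × (0.4464 − 0.07081) + 2.66 × 0.07081 = 7.667 + 0.1884 = 7.855 mg/L.
DO = C_s − D = 10.5 − 7.855 = 2.645 mg/L.

DO ≈ 2.65 mg/L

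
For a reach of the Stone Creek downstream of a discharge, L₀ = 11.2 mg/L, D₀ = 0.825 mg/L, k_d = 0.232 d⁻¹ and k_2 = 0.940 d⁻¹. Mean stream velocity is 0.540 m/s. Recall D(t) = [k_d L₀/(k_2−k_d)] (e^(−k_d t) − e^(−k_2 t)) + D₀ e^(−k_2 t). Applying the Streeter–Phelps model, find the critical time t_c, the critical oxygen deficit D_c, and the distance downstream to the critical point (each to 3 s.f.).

t_c ≈ 1.62 d; D_c ≈ 1.90 mg/L; x_c ≈ 75.4 km

t_c = [1/(k_2−k_d)] ln[(k_2/k_d)(1 − D₀(k_2−k_d)/(k_d L₀))]
= [1/(0.940−0.232)] ln[(0.940/0.232)(1 − 0.825×0.7080/(0.232×11.2))]
= (1/0.7080) ln[4.052 × 0.7752] = 1.412 × ln(3.141) = 1.412 × 1.145 = 1.617 d.
L(t_c) = L₀ e^(−k_d t_c) = 11.2 × 0.6873 = 7.697 mg/L, and at the critical point k_2 D_c = k_d L, so D_c = (0.232/0.940) × 7.697 = 1.900 mg/L.
x_c = v t_c = 0.540 m/s × 1.617 d × 86400 s/d = 75420 m ≈ 75.4 km.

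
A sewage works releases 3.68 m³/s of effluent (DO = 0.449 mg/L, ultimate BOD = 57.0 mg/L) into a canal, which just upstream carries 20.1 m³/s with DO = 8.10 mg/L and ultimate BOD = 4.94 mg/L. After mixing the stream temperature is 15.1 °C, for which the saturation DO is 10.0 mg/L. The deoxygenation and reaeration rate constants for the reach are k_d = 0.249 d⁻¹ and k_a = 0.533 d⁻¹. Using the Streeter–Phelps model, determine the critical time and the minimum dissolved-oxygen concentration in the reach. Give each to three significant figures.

t_c ≈ 1.57 d; minimum DO ≈ 5.89 mg/L

Mixed DO = (20.1×8.10 + 3.68×0.449)/(20.1+3.68) = 164.5/23.78 = 6.916 mg/L.
Mixed L₀ = (20.1×4.94 + 3.68×57.0)/(23.78) = 309.1/23.78 = 13.00 mg/L.
Initial deficit D₀ = C_s − DO₀ = 10.0 − 6.916 = 3.084 mg/L.
t_c = (1/0.2840) ln[(0.533/0.249)(1 − 3.084×0.2840/(0.249×13.00))] = 3.521 × ln(1.561) = 1.569 d.
D_c = (0.249/0.533) × 13.00 × e^(−0.249×1.569) = 0.4672 × 13.00 × 0.6767 = 4.108 mg/L.
Minimum DO = 10.0 − 4.108 = 5.892 mg/L.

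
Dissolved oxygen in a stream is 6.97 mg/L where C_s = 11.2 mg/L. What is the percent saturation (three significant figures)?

% saturation = C/C_s × 100 = 6.97/11.2 × 100 = 62.2 %.

62.2 % saturation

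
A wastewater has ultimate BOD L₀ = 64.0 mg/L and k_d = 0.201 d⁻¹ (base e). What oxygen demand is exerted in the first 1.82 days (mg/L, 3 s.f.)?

y_t = L₀(1 − e^(−k_d t)) = 64.0 × (1 − e^(−0.201×1.82))
= 64.0 × (1 − 0.6936) = 64.0 × 0.3064 = 19.61 mg/L.

y ≈ 19.6 mg/L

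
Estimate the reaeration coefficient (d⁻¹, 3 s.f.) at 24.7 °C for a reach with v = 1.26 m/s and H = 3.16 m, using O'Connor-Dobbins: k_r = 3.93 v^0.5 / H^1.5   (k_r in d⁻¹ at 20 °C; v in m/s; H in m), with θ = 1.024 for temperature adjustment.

k_r ≈ 0.878 d⁻¹

k_r(20) = 3.93 × 1.26^0.5 / 3.16^1.5 = 3.93 × 1.122 / 5.617 = 0.7853 d⁻¹.
k_r(24.7) = 0.7853 × 1.024^(24.7−20) = 0.7853 × 1.118 = 0.8779 d⁻¹.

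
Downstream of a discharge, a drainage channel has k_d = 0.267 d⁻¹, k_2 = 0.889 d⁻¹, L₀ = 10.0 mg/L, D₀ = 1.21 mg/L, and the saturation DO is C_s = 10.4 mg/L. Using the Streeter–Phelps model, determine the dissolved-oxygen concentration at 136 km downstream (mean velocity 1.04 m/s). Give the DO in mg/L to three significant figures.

DO ≈ 8.34 mg/L

Travel time t = x/v = 136 km / (1.04 m/s) = 136000 m / 1.04 m/s = 130800 s = 1.514 d.
k_d L₀/(k_2−k_d) = 0.267×10.0/(0.889−0.267) = 2.670/0.6220 = 4.293 mg/L.
e^(−k_d t) = e^(−0.267×1.514) = 0.6676; e^(−k_2 t) = e^(−0.889×1.514) = 0.2604.
D = 4.293 × (0.6676 − 0.2604) + 1.21 × 0.2604 = 1.748 + 0.3151 = 2.063 mg/L.
DO = C_s − D = 10.4 − 2.063 = 8.337 mg/L.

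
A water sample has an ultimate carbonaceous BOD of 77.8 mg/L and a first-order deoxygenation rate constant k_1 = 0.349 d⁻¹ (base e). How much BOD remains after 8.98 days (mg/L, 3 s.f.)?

L_t = L₀ e^(−k_1 t) = 77.8 × e^(−0.349×8.98) = 77.8 × 0.04354 = 3.388 mg/L.

L ≈ 3.39 mg/L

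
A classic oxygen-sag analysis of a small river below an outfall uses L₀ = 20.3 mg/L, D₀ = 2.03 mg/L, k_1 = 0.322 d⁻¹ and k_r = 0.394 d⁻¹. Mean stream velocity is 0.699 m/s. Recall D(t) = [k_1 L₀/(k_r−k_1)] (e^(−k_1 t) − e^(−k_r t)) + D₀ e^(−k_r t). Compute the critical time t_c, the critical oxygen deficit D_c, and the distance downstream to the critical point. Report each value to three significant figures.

t_c ≈ 2.49 d; D_c ≈ 7.44 mg/L; x_c ≈ 150 km

At the critical point dD/dt = 0, so k_1 L₀ e^(−k_1 t) = k_r D. Substituting D(t) from the Streeter–Phelps equation and solving for t gives
t_c = ln[(k_r/k_1)(1 − D₀(k_r−k_1)/(k_1 L₀))] / (k_r−k_1).
Here k_r−k_1 = 0.07200 d⁻¹ and 1 − D₀(k_r−k_1)/(k_1 L₀) = 1 − 2.03×0.07200/(0.322×20.3) = 0.9776, so
t_c = ln(1.224 × 0.9776) / 0.07200 = 0.1792 / 0.07200 = 2.489 d.
L(t_c) = L₀ e^(−k_1 t_c) = 20.3 × 0.4487 = 9.109 mg/L, and at the critical point k_r D_c = k_1 L, so D_c = (0.322/0.394) × 9.109 = 7.444 mg/L.
x_c = v t_c = 0.699 m/s × 2.489 d × 86400 s/d = 150300 m ≈ 150 km.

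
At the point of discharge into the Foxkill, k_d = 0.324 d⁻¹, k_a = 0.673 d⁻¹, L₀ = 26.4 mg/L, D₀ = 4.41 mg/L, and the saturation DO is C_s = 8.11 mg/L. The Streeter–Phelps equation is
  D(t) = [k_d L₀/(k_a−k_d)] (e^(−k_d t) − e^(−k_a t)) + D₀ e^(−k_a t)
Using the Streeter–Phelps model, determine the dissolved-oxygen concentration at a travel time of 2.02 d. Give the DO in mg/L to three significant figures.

k_d L₀/(k_a−k_d) = 0.324×26.4/(0.673−0.324) = 8.554/0.3490 = 24.51 mg/L.
e^(−k_d t) = e^(−0.324×2.020) = 0.5197; e^(−k_a t) = e^(−0.673×2.020) = 0.2568.
D = 24.51 × (0.5197 − 0.2568) + 4.41 × 0.2568 = 6.444 + 1.132 = 7.576 mg/L.
DO = C_s − D = 8.11 − 7.576 = 0.5338 mg/L.

DO ≈ 0.534 mg/L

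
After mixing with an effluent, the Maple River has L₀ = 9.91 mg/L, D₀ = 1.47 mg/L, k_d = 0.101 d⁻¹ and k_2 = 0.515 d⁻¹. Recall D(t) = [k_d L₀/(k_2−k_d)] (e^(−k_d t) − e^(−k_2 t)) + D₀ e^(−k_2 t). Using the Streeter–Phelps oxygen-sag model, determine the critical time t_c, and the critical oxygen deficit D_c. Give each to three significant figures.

t_c ≈ 1.67 d; D_c ≈ 1.64 mg/L

t_c = [1/(k_2−k_d)] ln[(k_2/k_d)(1 − D₀(k_2−k_d)/(k_d L₀))]
= [1/(0.515−0.101)] ln[(0.515/0.101)(1 − 1.47×0.4140/(0.101×9.91))]
= (1/0.4140) ln[5.099 × 0.3920] = 2.415 × ln(1.999) = 2.415 × 0.6925 = 1.673 d.
L(t_c) = L₀ e^(−k_d t_c) = 9.91 × 0.8446 = 8.370 mg/L, and at the critical point k_2 D_c = k_d L, so D_c = (0.101/0.515) × 8.370 = 1.641 mg/L.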